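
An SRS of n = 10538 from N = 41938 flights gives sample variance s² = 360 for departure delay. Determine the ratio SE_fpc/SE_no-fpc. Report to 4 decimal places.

0.8653

f = n/N = 10538/41938 = 0.25127569.
SE_no-fpc = √(s²/n) = 0.18482987; SE_fpc = √((1−f)s²/n) = 0.15993117.
Ratio = √(1−f) = 0.86528857.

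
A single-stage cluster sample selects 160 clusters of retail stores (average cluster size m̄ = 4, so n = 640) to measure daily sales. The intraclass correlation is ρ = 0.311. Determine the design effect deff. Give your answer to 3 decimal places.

1.933

deff = 1 + (4 − 1)·0.311 = 1 + 0.933 = 1.933.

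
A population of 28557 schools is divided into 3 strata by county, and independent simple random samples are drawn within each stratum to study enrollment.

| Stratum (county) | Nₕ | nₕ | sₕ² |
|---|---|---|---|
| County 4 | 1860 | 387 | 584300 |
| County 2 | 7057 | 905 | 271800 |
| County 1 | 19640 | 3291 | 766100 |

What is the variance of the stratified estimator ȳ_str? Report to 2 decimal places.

112.72

Var(ȳ_str) = Σₕ Wₕ²(1 − fₕ)sₕ²/nₕ with Wₕ = Nₕ/N, N = 28557.
County 4: Wₕ = 0.06513289; term = 0.06513289²·(1 − 0.20806452)·584300/387 = 5.0724228.
County 2: Wₕ = 0.24711980; term = 0.24711980²·(1 − 0.12824146)·271800/905 = 15.988663.
County 1: Wₕ = 0.68774731; term = 0.68774731²·(1 − 0.16756619)·766100/3291 = 91.656885.
Sum = 112.71797.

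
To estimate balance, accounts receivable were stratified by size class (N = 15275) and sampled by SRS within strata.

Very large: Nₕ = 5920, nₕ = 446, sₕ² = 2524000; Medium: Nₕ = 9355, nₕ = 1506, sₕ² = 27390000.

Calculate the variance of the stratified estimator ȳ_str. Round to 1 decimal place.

6509.5

Var(ȳ_str) = Σₕ Wₕ²(1 − fₕ)sₕ²/nₕ with Wₕ = Nₕ/N, N = 15275.
Very large: Wₕ = 0.38756137; term = 0.38756137²·(1 − 0.07533784)·2524000/446 = 785.99277.
Medium: Wₕ = 0.61243863; term = 0.61243863²·(1 − 0.16098343)·27390000/1506 = 5723.5139.
Sum = 6509.5067.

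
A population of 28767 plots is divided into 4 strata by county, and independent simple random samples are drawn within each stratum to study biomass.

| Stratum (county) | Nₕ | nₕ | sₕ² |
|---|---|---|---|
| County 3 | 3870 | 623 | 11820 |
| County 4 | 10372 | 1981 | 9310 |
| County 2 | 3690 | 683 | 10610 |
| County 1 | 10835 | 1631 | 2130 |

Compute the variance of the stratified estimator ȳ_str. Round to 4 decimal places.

Var(ȳ_str) = Σₕ Wₕ²(1 − fₕ)sₕ²/nₕ with Wₕ = Nₕ/N, N = 28767.
County 3: Wₕ = 0.13452915; term = 0.13452915²·(1 − 0.16098191)·11820/623 = 0.28809355.
County 4: Wₕ = 0.36055202; term = 0.36055202²·(1 − 0.19099499)·9310/1981 = 0.49425638.
County 2: Wₕ = 0.12827198; term = 0.12827198²·(1 − 0.18509485)·10610/683 = 0.20828852.
County 1: Wₕ = 0.37664685; term = 0.37664685²·(1 − 0.15053069)·2130/1631 = 0.15737728.
Sum = 1.1480157.

1.1480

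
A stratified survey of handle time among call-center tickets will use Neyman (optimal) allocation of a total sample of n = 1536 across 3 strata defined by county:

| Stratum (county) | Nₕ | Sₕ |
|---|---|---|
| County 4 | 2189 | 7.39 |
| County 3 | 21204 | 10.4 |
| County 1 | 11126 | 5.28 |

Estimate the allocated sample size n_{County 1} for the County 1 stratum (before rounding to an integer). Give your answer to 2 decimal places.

Neyman allocation: nₕ = n·NₕSₕ / Σⱼ NⱼSⱼ.
Σ NⱼSⱼ = 2189·7.39 + 21204·10.4 + 11126·5.28 = 295443.59.
n_{County 1} = 1536·11126·5.28 / 295443.59 = 305.41.

305.41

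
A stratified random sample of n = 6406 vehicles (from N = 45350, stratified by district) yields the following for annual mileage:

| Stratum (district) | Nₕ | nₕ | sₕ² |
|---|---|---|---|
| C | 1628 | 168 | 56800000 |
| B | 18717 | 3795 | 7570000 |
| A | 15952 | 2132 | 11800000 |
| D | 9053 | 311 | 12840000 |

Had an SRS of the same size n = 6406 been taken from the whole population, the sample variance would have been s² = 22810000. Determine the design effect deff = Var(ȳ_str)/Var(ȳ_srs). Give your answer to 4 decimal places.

0.9300

Var(ȳ_str) = Σ Wₕ²(1−fₕ)sₕ²/nₕ with Wₕ = Nₕ/45350:
  C: (1628/45350)²·(1−168/1628)·56800000/168 = 390.74347
  B: (18717/45350)²·(1−3795/18717)·7570000/3795 = 270.88989
  A: (15952/45350)²·(1−2132/15952)·11800000/2132 = 593.28505
  D: (9053/45350)²·(1−311/9053)·12840000/311 = 1588.742
  → Var(ȳ_str) = 2843.6604.
Var(ȳ_srs) = (1 − 6406/45350)·22810000/6406 = 3057.7475.
deff = 2843.6604 / 3057.7475 = 0.9300.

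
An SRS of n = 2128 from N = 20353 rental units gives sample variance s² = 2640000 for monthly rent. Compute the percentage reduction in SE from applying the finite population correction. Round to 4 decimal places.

5.3720

f = n/N = 2128/20353 = 0.10455461.
SE_no-fpc = √(s²/n) = 35.222173; SE_fpc = √((1−f)s²/n) = 33.33003.
Ratio = √(1−f) = 0.94627976. Reduction = 100·(1 − 0.94627976) = 5.3720%.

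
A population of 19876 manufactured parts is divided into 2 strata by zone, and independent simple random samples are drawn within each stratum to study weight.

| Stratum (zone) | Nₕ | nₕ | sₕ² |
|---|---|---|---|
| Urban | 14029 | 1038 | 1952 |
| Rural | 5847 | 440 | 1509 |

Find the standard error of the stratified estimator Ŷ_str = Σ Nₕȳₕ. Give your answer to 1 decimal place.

Var(Ŷ_str) = Σₕ Nₕ²(1 − fₕ)sₕ²/nₕ.
Urban: 14029²·(1 − 1038/14029)·1952/1038 = 3.4272971 × 10^8.
Rural: 5847²·(1 − 440/5847)·1509/440 = 1.0842415 × 10^8.
Sum = 4.5115386 × 10^8.
SE = √(4.5115386 × 10^8) = 21240.4.

21240.4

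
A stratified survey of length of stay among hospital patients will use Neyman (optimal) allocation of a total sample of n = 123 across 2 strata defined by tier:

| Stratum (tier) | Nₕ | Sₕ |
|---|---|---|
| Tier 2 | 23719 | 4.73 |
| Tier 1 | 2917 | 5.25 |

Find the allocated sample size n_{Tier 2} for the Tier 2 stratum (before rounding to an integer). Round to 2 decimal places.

Neyman allocation: nₕ = n·NₕSₕ / Σⱼ NⱼSⱼ.
Σ NⱼSⱼ = 23719·4.73 + 2917·5.25 = 127505.12.
n_{Tier 2} = 123·23719·4.73 / 127505.12 = 108.23.

108.23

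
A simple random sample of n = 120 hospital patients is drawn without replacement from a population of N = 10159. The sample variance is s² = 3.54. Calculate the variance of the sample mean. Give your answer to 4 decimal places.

Under SRS without replacement, Var(ȳ) = (1 − f)·s²/n with f = n/N = 120/10159 = 0.01181219.
Var(ȳ) = (1 − 0.01181219)·3.54/120 = 0.98818781·0.0295 = 0.029151541.

0.0292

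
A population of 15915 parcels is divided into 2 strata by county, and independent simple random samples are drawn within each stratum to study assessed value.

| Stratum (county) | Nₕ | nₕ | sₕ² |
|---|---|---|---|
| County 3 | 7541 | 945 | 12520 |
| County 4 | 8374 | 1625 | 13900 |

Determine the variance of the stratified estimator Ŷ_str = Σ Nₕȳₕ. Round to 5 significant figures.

Var(Ŷ_str) = Σₕ Nₕ²(1 − fₕ)sₕ²/nₕ.
County 3: 7541²·(1 − 945/7541)·12520/945 = 6.5899498 × 10^8.
County 4: 8374²·(1 − 1625/8374)·13900/1625 = 4.8343025 × 10^8.
Sum = 1.1424252 × 10^9.

1.1424 × 10^9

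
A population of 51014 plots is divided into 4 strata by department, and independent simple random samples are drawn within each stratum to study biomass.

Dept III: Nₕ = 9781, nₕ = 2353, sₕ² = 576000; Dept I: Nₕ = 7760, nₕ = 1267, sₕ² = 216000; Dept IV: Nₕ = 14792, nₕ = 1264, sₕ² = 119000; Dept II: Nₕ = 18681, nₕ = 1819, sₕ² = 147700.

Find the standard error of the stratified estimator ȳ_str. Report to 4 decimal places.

Var(ȳ_str) = Σₕ Wₕ²(1 − fₕ)sₕ²/nₕ with Wₕ = Nₕ/N, N = 51014.
Dept III: Wₕ = 0.19173168; term = 0.19173168²·(1 − 0.24056845)·576000/2353 = 6.8340312.
Dept I: Wₕ = 0.15211511; term = 0.15211511²·(1 − 0.16327320)·216000/1267 = 3.3006958.
Dept IV: Wₕ = 0.28995962; term = 0.28995962²·(1 − 0.08545160)·119000/1264 = 7.2390508.
Dept II: Wₕ = 0.36619359; term = 0.36619359²·(1 − 0.09737166)·147700/1819 = 9.8282964.
Sum = 27.202074.
SE = √(27.202074) = 5.2156.

5.2156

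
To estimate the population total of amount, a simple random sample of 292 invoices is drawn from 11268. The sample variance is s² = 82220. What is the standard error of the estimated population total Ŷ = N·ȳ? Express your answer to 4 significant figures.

Var(Ŷ) = N²·Var(ȳ) = N²·(1 − n/N)·s²/n.
f = 292/11268 = 0.02591409; Var(ȳ) = 0.97408591·82220/292 = 274.27857.
Var(Ŷ) = 11268² · 274.27857 = 3.4824553 × 10^10.
SE(Ŷ) = √(3.4824553 × 10^10) = 186600.

186600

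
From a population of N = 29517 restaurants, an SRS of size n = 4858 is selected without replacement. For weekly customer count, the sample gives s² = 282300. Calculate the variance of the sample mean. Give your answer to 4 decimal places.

48.5464

Under SRS without replacement, Var(ȳ) = (1 − f)·s²/n with f = n/N = 4858/29517 = 0.16458312.
Var(ȳ) = (1 − 0.16458312)·282300/4858 = 0.83541688·58.110333 = 48.546353.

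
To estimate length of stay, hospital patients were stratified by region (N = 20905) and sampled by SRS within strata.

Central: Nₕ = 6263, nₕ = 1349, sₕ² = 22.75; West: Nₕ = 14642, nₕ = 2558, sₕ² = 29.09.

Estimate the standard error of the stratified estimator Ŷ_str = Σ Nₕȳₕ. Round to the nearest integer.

1591

Var(Ŷ_str) = Σₕ Nₕ²(1 − fₕ)sₕ²/nₕ.
Central: 6263²·(1 − 1349/6263)·22.75/1349 = 519023.49.
West: 14642²·(1 − 2558/14642)·29.09/2558 = 2.012122 × 10^6.
Sum = 2.5311455 × 10^6.
SE = √(2.5311455 × 10^6) = 1591.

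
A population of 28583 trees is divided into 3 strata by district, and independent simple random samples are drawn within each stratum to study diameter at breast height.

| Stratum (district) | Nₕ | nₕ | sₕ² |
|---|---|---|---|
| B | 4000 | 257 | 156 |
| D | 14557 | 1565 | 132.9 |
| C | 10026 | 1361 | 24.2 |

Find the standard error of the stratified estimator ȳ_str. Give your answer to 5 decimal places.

0.18076

Var(ȳ_str) = Σₕ Wₕ²(1 − fₕ)sₕ²/nₕ with Wₕ = Nₕ/N, N = 28583.
B: Wₕ = 0.13994332; term = 0.13994332²·(1 − 0.06425000)·156/257 = 0.011123864.
D: Wₕ = 0.50928874; term = 0.50928874²·(1 − 0.10750842)·132.9/1565 = 0.019658162.
C: Wₕ = 0.35076794; term = 0.35076794²·(1 − 0.13574706)·24.2/1361 = 0.0018907665.
Sum = 0.032672793.
SE = √(0.032672793) = 0.18076.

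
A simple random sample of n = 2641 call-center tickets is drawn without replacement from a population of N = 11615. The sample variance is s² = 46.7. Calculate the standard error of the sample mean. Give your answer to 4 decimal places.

Under SRS without replacement, Var(ȳ) = (1 − f)·s²/n with f = n/N = 2641/11615 = 0.22737839.
Var(ȳ) = (1 − 0.22737839)·46.7/2641 = 0.77262161·0.017682696 = 0.013662033.
SE(ȳ) = √(0.013662033) = 0.1169.

0.1169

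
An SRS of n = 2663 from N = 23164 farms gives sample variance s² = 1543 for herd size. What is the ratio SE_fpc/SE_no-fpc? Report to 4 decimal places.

f = n/N = 2663/23164 = 0.11496287.
SE_no-fpc = √(s²/n) = 0.76119755; SE_fpc = √((1−f)s²/n) = 0.71610734.
Ratio = √(1−f) = 0.94076412.

0.9408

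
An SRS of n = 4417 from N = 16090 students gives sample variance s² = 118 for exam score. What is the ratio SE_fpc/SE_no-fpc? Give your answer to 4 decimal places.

f = n/N = 4417/16090 = 0.27451833.
SE_no-fpc = √(s²/n) = 0.16344713; SE_fpc = √((1−f)s²/n) = 0.13921644.
Ratio = √(1−f) = 0.85175212.

0.8518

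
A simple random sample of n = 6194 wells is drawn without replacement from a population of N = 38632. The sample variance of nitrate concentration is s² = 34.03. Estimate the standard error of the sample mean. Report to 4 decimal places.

0.0679

Under SRS without replacement, Var(ȳ) = (1 − f)·s²/n with f = n/N = 6194/38632 = 0.16033340.
Var(ȳ) = (1 − 0.16033340)·34.03/6194 = 0.83966660·0.0054940265 = 0.0046131505.
SE(ȳ) = √(0.0046131505) = 0.0679.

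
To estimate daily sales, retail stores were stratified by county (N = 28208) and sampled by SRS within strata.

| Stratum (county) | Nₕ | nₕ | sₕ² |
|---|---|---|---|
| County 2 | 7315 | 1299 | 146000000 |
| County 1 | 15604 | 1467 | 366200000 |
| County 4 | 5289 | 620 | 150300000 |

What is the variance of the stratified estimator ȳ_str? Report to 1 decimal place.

Var(ȳ_str) = Σₕ Wₕ²(1 − fₕ)sₕ²/nₕ with Wₕ = Nₕ/N, N = 28208.
County 2: Wₕ = 0.25932360; term = 0.25932360²·(1 − 0.17758031)·146000000/1299 = 6216.147.
County 1: Wₕ = 0.55317640; term = 0.55317640²·(1 − 0.09401436)·366200000/1467 = 69204.898.
County 4: Wₕ = 0.18750000; term = 0.18750000²·(1 − 0.11722443)·150300000/620 = 7523.5038.
Sum = 82944.549.

82944.5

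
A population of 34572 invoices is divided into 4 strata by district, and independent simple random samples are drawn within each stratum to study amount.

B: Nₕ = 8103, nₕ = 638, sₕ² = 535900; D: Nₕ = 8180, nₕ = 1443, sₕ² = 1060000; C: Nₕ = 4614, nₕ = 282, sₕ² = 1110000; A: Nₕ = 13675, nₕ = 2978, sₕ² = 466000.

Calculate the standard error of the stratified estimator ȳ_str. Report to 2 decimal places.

Var(ȳ_str) = Σₕ Wₕ²(1 − fₕ)sₕ²/nₕ with Wₕ = Nₕ/N, N = 34572.
B: Wₕ = 0.23438042; term = 0.23438042²·(1 − 0.07873627)·535900/638 = 42.509864.
D: Wₕ = 0.23660766; term = 0.23660766²·(1 − 0.17640587)·1060000/1443 = 33.869624.
C: Wₕ = 0.13346060; term = 0.13346060²·(1 − 0.06111834)·1110000/282 = 65.825005.
A: Wₕ = 0.39555131; term = 0.39555131²·(1 − 0.21776965)·466000/2978 = 19.151445.
Sum = 161.35594.
SE = √(161.35594) = 12.70.

12.70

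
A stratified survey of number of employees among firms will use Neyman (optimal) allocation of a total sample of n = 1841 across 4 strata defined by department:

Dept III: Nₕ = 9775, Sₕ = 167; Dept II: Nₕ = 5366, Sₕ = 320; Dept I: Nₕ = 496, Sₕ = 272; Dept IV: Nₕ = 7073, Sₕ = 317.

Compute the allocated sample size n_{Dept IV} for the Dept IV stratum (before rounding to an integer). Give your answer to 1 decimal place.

Neyman allocation: nₕ = n·NₕSₕ / Σⱼ NⱼSⱼ.
Σ NⱼSⱼ = 9775·167 + 5366·320 + 496·272 + 7073·317 = 5.726598 × 10^6.
n_{Dept IV} = 1841·7073·317 / (5.726598 × 10^6) = 720.8.

720.8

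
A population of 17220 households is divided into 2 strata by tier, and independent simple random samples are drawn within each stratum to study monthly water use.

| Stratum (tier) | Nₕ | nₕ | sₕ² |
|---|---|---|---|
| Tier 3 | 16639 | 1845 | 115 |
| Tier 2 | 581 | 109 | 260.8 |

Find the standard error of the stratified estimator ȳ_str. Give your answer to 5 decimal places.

0.23228

Var(ȳ_str) = Σₕ Wₕ²(1 − fₕ)sₕ²/nₕ with Wₕ = Nₕ/N, N = 17220.
Tier 3: Wₕ = 0.96626016; term = 0.96626016²·(1 − 0.11088407)·115/1845 = 0.051742572.
Tier 2: Wₕ = 0.03373984; term = 0.03373984²·(1 − 0.18760757)·260.8/109 = 0.0022127529.
Sum = 0.053955325.
SE = √(0.053955325) = 0.23228.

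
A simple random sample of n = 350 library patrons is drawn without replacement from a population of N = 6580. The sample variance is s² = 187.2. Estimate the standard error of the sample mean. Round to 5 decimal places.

0.71162

Under SRS without replacement, Var(ȳ) = (1 − f)·s²/n with f = n/N = 350/6580 = 0.05319149.
Var(ȳ) = (1 − 0.05319149)·187.2/350 = 0.94680851·0.53485714 = 0.50640729.
SE(ȳ) = √(0.50640729) = 0.71162.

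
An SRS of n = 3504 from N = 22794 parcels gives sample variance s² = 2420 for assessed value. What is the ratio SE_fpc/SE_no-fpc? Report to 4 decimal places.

f = n/N = 3504/22794 = 0.15372466.
SE_no-fpc = √(s²/n) = 0.83104709; SE_fpc = √((1−f)s²/n) = 0.76450702.
Ratio = √(1−f) = 0.91993225.

0.9199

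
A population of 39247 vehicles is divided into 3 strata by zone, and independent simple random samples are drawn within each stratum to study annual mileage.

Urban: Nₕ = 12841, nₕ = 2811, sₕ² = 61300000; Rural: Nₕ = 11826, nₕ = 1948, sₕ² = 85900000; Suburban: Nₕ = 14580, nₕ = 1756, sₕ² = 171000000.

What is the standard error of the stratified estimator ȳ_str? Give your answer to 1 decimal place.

130.3

Var(ȳ_str) = Σₕ Wₕ²(1 − fₕ)sₕ²/nₕ with Wₕ = Nₕ/N, N = 39247.
Urban: Wₕ = 0.32718424; term = 0.32718424²·(1 − 0.21890818)·61300000/2811 = 1823.419.
Rural: Wₕ = 0.30132239; term = 0.30132239²·(1 − 0.16472180)·85900000/1948 = 3344.2457.
Suburban: Wₕ = 0.37149336; term = 0.37149336²·(1 − 0.12043896)·171000000/1756 = 11820.605.
Sum = 16988.27.
SE = √(16988.27) = 130.3.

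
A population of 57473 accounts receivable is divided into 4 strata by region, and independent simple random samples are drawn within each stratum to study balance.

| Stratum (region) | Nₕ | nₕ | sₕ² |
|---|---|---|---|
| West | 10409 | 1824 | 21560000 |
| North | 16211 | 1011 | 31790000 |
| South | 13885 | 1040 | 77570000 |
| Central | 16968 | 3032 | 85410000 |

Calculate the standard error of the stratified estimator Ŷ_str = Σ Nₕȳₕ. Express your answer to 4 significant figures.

Var(Ŷ_str) = Σₕ Nₕ²(1 − fₕ)sₕ²/nₕ.
West: 10409²·(1 − 1824/10409)·21560000/1824 = 1.0562658 × 10^12.
North: 16211²·(1 − 1011/16211)·31790000/1011 = 7.7480563 × 10^12.
South: 13885²·(1 − 1040/13885)·77570000/1040 = 1.330272 × 10^13.
Central: 16968²·(1 − 3032/16968)·85410000/3032 = 6.6611363 × 10^12.
Sum = 2.8768178 × 10^13.
SE = √(2.8768178 × 10^13) = 5.364 × 10^6.

5.364 × 10^6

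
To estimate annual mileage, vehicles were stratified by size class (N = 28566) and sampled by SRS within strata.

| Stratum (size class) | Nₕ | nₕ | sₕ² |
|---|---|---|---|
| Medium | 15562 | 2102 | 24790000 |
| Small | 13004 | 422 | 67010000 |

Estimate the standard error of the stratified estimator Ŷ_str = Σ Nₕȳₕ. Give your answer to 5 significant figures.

Var(Ŷ_str) = Σₕ Nₕ²(1 − fₕ)sₕ²/nₕ.
Medium: 15562²·(1 − 2102/15562)·24790000/2102 = 2.4703261 × 10^12.
Small: 13004²·(1 − 422/13004)·67010000/422 = 2.5980877 × 10^13.
Sum = 2.8451203 × 10^13.
SE = √(2.8451203 × 10^13) = 5.3340 × 10^6.

5.3340 × 10^6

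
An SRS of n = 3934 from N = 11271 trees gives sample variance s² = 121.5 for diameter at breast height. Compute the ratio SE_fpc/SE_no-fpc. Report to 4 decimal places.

f = n/N = 3934/11271 = 0.34903735.
SE_no-fpc = √(s²/n) = 0.17574014; SE_fpc = √((1−f)s²/n) = 0.14179111.
Ratio = √(1−f) = 0.80682256.

0.8068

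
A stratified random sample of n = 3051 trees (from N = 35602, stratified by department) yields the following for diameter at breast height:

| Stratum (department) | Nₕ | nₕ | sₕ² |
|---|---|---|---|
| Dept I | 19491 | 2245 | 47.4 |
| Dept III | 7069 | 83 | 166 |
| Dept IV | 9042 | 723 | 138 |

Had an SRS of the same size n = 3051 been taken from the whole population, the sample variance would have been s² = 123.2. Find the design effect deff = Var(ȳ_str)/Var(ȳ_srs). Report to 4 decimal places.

2.5691

Var(ȳ_str) = Σ Wₕ²(1−fₕ)sₕ²/nₕ with Wₕ = Nₕ/35602:
  Dept I: (19491/35602)²·(1−2245/19491)·47.4/2245 = 0.0055993254
  Dept III: (7069/35602)²·(1−83/7069)·166/83 = 0.077923377
  Dept IV: (9042/35602)²·(1−723/9042)·138/723 = 0.011327332
  → Var(ȳ_str) = 0.094850034.
Var(ȳ_srs) = (1 − 3051/35602)·123.2/3051 = 0.036919723.
deff = 0.094850034 / 0.036919723 = 2.5691.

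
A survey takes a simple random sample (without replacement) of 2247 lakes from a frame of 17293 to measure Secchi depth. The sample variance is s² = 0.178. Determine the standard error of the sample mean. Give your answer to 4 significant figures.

Under SRS without replacement, Var(ȳ) = (1 − f)·s²/n with f = n/N = 2247/17293 = 0.12993697.
Var(ȳ) = (1 − 0.12993697)·0.178/2247 = 0.87006303·7.9216733 × 10^-5 = 6.8923551 × 10^-5.
SE(ȳ) = √(6.8923551 × 10^-5) = 0.008302.

0.008302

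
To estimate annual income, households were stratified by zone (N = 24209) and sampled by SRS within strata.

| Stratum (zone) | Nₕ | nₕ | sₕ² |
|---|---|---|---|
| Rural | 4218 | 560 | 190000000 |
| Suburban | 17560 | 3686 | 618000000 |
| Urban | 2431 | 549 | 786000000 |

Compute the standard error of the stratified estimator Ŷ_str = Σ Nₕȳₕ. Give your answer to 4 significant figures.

7.255 × 10^6

Var(Ŷ_str) = Σₕ Nₕ²(1 − fₕ)sₕ²/nₕ.
Rural: 4218²·(1 − 560/4218)·190000000/560 = 5.2349899 × 10^12.
Suburban: 17560²·(1 − 3686/17560)·618000000/3686 = 4.0846923 × 10^13.
Urban: 2431²·(1 − 549/2431)·786000000/549 = 6.5502033 × 10^12.
Sum = 5.2632116 × 10^13.
SE = √(5.2632116 × 10^13) = 7.255 × 10^6.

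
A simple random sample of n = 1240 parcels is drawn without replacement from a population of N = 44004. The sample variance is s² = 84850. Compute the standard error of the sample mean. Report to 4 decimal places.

Under SRS without replacement, Var(ȳ) = (1 − f)·s²/n with f = n/N = 1240/44004 = 0.02817926.
Var(ȳ) = (1 − 0.02817926)·84850/1240 = 0.97182074·68.427419 = 66.499186.
SE(ȳ) = √(66.499186) = 8.1547.

8.1547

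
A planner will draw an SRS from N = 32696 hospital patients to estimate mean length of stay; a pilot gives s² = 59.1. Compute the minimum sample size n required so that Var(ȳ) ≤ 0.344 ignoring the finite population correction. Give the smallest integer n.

Without fpc, n₀ = s²/D = 59.1/0.344 = 171.8023.
Rounding up, n = 172.

172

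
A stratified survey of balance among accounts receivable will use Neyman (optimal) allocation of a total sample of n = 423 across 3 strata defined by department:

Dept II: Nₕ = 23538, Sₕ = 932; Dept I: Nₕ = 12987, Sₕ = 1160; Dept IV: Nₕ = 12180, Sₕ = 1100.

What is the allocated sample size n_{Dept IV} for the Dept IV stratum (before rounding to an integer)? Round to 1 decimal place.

Neyman allocation: nₕ = n·NₕSₕ / Σⱼ NⱼSⱼ.
Σ NⱼSⱼ = 23538·932 + 12987·1160 + 12180·1100 = 5.0400336 × 10^7.
n_{Dept IV} = 423·12180·1100 / (5.0400336 × 10^7) = 112.4.

112.4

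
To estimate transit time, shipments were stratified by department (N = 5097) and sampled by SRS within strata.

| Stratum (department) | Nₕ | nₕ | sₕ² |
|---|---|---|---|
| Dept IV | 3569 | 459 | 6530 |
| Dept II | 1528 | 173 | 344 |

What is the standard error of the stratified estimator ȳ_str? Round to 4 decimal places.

Var(ȳ_str) = Σₕ Wₕ²(1 − fₕ)sₕ²/nₕ with Wₕ = Nₕ/N, N = 5097.
Dept IV: Wₕ = 0.70021581; term = 0.70021581²·(1 − 0.12860745)·6530/459 = 6.0782445.
Dept II: Wₕ = 0.29978419; term = 0.29978419²·(1 − 0.11321990)·344/173 = 0.15846951.
Sum = 6.236714.
SE = √(6.236714) = 2.4973.

2.4973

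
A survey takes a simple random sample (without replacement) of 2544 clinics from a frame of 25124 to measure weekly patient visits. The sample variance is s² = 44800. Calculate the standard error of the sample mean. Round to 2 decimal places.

Under SRS without replacement, Var(ȳ) = (1 − f)·s²/n with f = n/N = 2544/25124 = 0.10125776.
Var(ȳ) = (1 − 0.10125776)·44800/2544 = 0.89874224·17.610063 = 15.826907.
SE(ȳ) = √(15.826907) = 3.98.

3.98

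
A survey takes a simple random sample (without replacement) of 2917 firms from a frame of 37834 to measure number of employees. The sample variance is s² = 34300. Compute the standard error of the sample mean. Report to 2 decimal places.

Under SRS without replacement, Var(ȳ) = (1 − f)·s²/n with f = n/N = 2917/37834 = 0.07709996.
Var(ȳ) = (1 − 0.07709996)·34300/2917 = 0.92290004·11.758656 = 10.852064.
SE(ȳ) = √(10.852064) = 3.29.

3.29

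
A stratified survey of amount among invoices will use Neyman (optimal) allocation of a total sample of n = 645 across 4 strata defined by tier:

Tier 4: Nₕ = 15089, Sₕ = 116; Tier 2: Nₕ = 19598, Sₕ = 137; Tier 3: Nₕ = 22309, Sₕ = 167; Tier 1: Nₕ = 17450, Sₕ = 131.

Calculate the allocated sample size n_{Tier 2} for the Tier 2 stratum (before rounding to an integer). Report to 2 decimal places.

165.77

Neyman allocation: nₕ = n·NₕSₕ / Σⱼ NⱼSⱼ.
Σ NⱼSⱼ = 15089·116 + 19598·137 + 22309·167 + 17450·131 = 1.0446803 × 10^7.
n_{Tier 2} = 645·19598·137 / (1.0446803 × 10^7) = 165.77.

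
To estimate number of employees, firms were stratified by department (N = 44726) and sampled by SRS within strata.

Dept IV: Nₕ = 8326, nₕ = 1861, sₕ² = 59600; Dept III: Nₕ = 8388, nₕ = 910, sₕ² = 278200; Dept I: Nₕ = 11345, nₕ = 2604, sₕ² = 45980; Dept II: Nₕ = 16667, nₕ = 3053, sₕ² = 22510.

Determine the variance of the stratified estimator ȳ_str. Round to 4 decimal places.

12.1595

Var(ȳ_str) = Σₕ Wₕ²(1 − fₕ)sₕ²/nₕ with Wₕ = Nₕ/N, N = 44726.
Dept IV: Wₕ = 0.18615570; term = 0.18615570²·(1 − 0.22351669)·59600/1861 = 0.86175677.
Dept III: Wₕ = 0.18754192; term = 0.18754192²·(1 − 0.10848832)·278200/910 = 9.5860457.
Dept I: Wₕ = 0.25365559; term = 0.25365559²·(1 − 0.22952843)·45980/2604 = 0.87533338.
Dept II: Wₕ = 0.37264678; term = 0.37264678²·(1 − 0.18317634)·22510/3053 = 0.8363186.
Sum = 12.159454.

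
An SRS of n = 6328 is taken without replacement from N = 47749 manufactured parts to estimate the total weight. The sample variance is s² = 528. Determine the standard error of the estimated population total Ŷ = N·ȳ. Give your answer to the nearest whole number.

Var(Ŷ) = N²·Var(ȳ) = N²·(1 − n/N)·s²/n.
f = 6328/47749 = 0.13252634; Var(ȳ) = 0.86747366·528/6328 = 0.072380862.
Var(Ŷ) = 47749² · 0.072380862 = 1.6502598 × 10^8.
SE(Ŷ) = √(1.6502598 × 10^8) = 12846.

12846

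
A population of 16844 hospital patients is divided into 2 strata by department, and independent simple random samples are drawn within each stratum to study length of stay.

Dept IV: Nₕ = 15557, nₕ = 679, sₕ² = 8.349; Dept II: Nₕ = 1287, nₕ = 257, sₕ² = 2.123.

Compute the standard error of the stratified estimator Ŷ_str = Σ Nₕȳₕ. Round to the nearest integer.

Var(Ŷ_str) = Σₕ Nₕ²(1 − fₕ)sₕ²/nₕ.
Dept IV: 15557²·(1 − 679/15557)·8.349/679 = 2.8460013 × 10^6.
Dept II: 1287²·(1 − 257/1287)·2.123/257 = 10950.467.
Sum = 2.8569518 × 10^6.
SE = √(2.8569518 × 10^6) = 1690.

1690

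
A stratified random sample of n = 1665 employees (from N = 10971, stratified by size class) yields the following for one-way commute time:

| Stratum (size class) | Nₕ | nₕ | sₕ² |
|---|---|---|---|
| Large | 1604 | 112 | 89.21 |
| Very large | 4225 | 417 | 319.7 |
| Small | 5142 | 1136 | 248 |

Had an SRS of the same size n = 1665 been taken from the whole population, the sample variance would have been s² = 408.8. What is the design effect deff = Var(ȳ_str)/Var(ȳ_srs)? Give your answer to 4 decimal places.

Var(ȳ_str) = Σ Wₕ²(1−fₕ)sₕ²/nₕ with Wₕ = Nₕ/10971:
  Large: (1604/10971)²·(1−112/1604)·89.21/112 = 0.015837122
  Very large: (4225/10971)²·(1−417/4225)·319.7/417 = 0.10247969
  Small: (5142/10971)²·(1−1136/5142)·248/1136 = 0.037361468
  → Var(ȳ_str) = 0.15567828.
Var(ȳ_srs) = (1 − 1665/10971)·408.8/1665 = 0.20826365.
deff = 0.15567828 / 0.20826365 = 0.7475.

0.7475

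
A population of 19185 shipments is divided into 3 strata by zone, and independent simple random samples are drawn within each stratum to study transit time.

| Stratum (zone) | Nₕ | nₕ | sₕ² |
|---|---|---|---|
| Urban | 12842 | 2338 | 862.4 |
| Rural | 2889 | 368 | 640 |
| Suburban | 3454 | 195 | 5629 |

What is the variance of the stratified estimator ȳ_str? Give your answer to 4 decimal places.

Var(ȳ_str) = Σₕ Wₕ²(1 − fₕ)sₕ²/nₕ with Wₕ = Nₕ/N, N = 19185.
Urban: Wₕ = 0.66937712; term = 0.66937712²·(1 − 0.18205887)·862.4/2338 = 0.13518485.
Rural: Wₕ = 0.15058640; term = 0.15058640²·(1 − 0.12737972)·640/368 = 0.034413507.
Suburban: Wₕ = 0.18003649; term = 0.18003649²·(1 − 0.05645628)·5629/195 = 0.88283537.
Sum = 1.0524337.

1.0524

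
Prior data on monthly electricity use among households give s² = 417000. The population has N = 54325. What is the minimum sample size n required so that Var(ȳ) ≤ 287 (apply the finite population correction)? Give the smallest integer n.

1416

Without fpc, n₀ = s²/D = 417000/287 = 1452.9617.
With fpc, (1 − n/N)·s²/n ≤ D requires n ≥ n₀/(1 + n₀/N) = 1452.9617/(1 + 1452.9617/54325) = 1415.1135.
Rounding up, n = 1416.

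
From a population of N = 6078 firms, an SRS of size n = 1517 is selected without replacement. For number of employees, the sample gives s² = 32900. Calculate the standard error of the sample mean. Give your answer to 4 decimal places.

Under SRS without replacement, Var(ȳ) = (1 − f)·s²/n with f = n/N = 1517/6078 = 0.24958868.
Var(ȳ) = (1 − 0.24958868)·32900/1517 = 0.75041132·21.687541 = 16.274576.
SE(ȳ) = √(16.274576) = 4.0342.

4.0342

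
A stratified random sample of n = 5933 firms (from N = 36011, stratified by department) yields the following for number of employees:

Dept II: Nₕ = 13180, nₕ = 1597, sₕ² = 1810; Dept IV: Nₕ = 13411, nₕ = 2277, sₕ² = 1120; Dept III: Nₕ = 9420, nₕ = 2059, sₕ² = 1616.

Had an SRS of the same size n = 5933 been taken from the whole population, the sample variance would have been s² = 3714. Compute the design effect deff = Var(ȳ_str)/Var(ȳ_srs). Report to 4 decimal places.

Var(ȳ_str) = Σ Wₕ²(1−fₕ)sₕ²/nₕ with Wₕ = Nₕ/36011:
  Dept II: (13180/36011)²·(1−1597/13180)·1810/1597 = 0.13342578
  Dept IV: (13411/36011)²·(1−2277/13411)·1120/2277 = 0.056636578
  Dept III: (9420/36011)²·(1−2059/9420)·1616/2059 = 0.041966463
  → Var(ȳ_str) = 0.23202882.
Var(ȳ_srs) = (1 − 5933/36011)·3714/5933 = 0.52285507.
deff = 0.23202882 / 0.52285507 = 0.4438.

0.4438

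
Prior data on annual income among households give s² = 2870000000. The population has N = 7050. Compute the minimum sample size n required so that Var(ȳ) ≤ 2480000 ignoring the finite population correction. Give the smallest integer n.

1158

Without fpc, n₀ = s²/D = 2870000000/2480000 = 1157.2581.
Rounding up, n = 1158.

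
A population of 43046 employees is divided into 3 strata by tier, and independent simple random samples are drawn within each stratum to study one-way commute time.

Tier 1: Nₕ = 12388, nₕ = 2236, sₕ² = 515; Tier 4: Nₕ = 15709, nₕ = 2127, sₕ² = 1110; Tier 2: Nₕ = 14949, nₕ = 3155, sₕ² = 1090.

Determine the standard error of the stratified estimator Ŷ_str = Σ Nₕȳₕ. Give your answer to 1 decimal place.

14185.3

Var(Ŷ_str) = Σₕ Nₕ²(1 − fₕ)sₕ²/nₕ.
Tier 1: 12388²·(1 − 2236/12388)·515/2236 = 2.8965981 × 10^7.
Tier 4: 15709²·(1 − 2127/15709)·1110/2127 = 1.1134424 × 10^8.
Tier 2: 14949²·(1 − 3155/14949)·1090/3155 = 6.0911655 × 10^7.
Sum = 2.0122188 × 10^8.
SE = √(2.0122188 × 10^8) = 14185.3.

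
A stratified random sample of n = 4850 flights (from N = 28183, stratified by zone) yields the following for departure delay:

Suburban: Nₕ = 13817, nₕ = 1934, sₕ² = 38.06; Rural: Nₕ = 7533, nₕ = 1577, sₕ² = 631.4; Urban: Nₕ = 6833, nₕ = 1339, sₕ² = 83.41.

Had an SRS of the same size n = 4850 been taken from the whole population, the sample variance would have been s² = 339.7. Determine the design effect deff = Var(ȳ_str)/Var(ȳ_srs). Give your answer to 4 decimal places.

0.5109

Var(ȳ_str) = Σ Wₕ²(1−fₕ)sₕ²/nₕ with Wₕ = Nₕ/28183:
  Suburban: (13817/28183)²·(1−1934/13817)·38.06/1934 = 0.0040679699
  Rural: (7533/28183)²·(1−1577/7533)·631.4/1577 = 0.022616276
  Urban: (6833/28183)²·(1−1339/6833)·83.41/1339 = 0.002944172
  → Var(ȳ_str) = 0.029628418.
Var(ȳ_srs) = (1 − 4850/28183)·339.7/4850 = 0.057987872.
deff = 0.029628418 / 0.057987872 = 0.5109.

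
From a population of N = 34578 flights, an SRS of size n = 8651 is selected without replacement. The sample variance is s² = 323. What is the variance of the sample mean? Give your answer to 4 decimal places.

Under SRS without replacement, Var(ȳ) = (1 − f)·s²/n with f = n/N = 8651/34578 = 0.25018798.
Var(ȳ) = (1 − 0.25018798)·323/8651 = 0.74981202·0.037336724 = 0.027995524.

0.0280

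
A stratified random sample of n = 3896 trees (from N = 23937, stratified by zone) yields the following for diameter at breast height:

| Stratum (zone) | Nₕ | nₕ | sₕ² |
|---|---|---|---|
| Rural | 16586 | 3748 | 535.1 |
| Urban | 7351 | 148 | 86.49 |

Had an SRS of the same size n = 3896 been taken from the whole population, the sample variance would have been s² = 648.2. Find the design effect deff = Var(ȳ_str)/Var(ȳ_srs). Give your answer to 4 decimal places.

Var(ȳ_str) = Σ Wₕ²(1−fₕ)sₕ²/nₕ with Wₕ = Nₕ/23937:
  Rural: (16586/23937)²·(1−3748/16586)·535.1/3748 = 0.053056056
  Urban: (7351/23937)²·(1−148/7351)·86.49/148 = 0.054003832
  → Var(ȳ_str) = 0.10705989.
Var(ȳ_srs) = (1 − 3896/23937)·648.2/3896 = 0.13929635.
deff = 0.10705989 / 0.13929635 = 0.7686.

0.7686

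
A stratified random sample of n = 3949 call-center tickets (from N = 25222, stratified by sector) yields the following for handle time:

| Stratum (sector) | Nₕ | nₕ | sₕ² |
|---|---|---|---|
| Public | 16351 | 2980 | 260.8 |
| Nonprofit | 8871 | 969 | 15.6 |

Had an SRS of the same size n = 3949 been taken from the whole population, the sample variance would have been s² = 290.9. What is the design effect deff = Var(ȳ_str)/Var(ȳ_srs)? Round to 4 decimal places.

0.5127

Var(ȳ_str) = Σ Wₕ²(1−fₕ)sₕ²/nₕ with Wₕ = Nₕ/25222:
  Public: (16351/25222)²·(1−2980/16351)·260.8/2980 = 0.030077414
  Nonprofit: (8871/25222)²·(1−969/8871)·15.6/969 = 0.0017739909
  → Var(ȳ_str) = 0.031851405.
Var(ȳ_srs) = (1 − 3949/25222)·290.9/3949 = 0.062130637.
deff = 0.031851405 / 0.062130637 = 0.5127.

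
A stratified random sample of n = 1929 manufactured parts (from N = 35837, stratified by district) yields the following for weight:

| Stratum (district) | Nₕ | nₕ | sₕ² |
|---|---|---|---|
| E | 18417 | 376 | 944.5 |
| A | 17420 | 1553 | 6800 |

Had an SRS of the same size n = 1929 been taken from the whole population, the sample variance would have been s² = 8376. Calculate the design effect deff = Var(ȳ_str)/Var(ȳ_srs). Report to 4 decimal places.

Var(ȳ_str) = Σ Wₕ²(1−fₕ)sₕ²/nₕ with Wₕ = Nₕ/35837:
  E: (18417/35837)²·(1−376/18417)·944.5/376 = 0.64987573
  A: (17420/35837)²·(1−1553/17420)·6800/1553 = 0.94236063
  → Var(ȳ_str) = 1.5922364.
Var(ȳ_srs) = (1 − 1929/35837)·8376/1929 = 4.1084213.
deff = 1.5922364 / 4.1084213 = 0.3876.

0.3876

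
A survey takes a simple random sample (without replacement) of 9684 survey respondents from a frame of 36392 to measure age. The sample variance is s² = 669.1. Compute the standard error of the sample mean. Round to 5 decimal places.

0.22518

Under SRS without replacement, Var(ȳ) = (1 − f)·s²/n with f = n/N = 9684/36392 = 0.26610244.
Var(ȳ) = (1 − 0.26610244)·669.1/9684 = 0.73389756·0.06909335 = 0.050707441.
SE(ȳ) = √(0.050707441) = 0.22518.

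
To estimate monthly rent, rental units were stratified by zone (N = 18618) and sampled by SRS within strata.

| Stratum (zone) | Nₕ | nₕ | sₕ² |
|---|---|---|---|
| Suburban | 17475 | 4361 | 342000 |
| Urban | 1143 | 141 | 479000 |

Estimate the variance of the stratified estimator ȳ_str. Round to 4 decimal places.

Var(ȳ_str) = Σₕ Wₕ²(1 − fₕ)sₕ²/nₕ with Wₕ = Nₕ/N, N = 18618.
Suburban: Wₕ = 0.93860780; term = 0.93860780²·(1 − 0.24955651)·342000/4361 = 51.847322.
Urban: Wₕ = 0.06139220; term = 0.06139220²·(1 − 0.12335958)·479000/141 = 11.22443.
Sum = 63.071752.

63.0718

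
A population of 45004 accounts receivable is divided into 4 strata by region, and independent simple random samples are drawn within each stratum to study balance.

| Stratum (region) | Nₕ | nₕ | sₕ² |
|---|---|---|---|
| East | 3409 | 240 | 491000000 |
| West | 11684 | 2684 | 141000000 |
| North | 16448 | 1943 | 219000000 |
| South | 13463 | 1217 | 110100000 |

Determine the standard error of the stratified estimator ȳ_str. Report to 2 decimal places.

Var(ȳ_str) = Σₕ Wₕ²(1 − fₕ)sₕ²/nₕ with Wₕ = Nₕ/N, N = 45004.
East: Wₕ = 0.07574882; term = 0.07574882²·(1 − 0.07040188)·491000000/240 = 10912.324.
West: Wₕ = 0.25962137; term = 0.25962137²·(1 − 0.22971585)·141000000/2684 = 2727.523.
North: Wₕ = 0.36547862; term = 0.36547862²·(1 − 0.11812986)·219000000/1943 = 13276.999.
South: Wₕ = 0.29915119; term = 0.29915119²·(1 − 0.09039590)·110100000/1217 = 7364.2854.
Sum = 34281.131.
SE = √(34281.131) = 185.15.

185.15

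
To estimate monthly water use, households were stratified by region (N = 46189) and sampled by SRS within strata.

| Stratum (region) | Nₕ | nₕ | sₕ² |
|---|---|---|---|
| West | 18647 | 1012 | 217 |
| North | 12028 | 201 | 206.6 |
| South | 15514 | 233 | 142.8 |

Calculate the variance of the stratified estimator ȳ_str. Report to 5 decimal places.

0.16969

Var(ȳ_str) = Σₕ Wₕ²(1 − fₕ)sₕ²/nₕ with Wₕ = Nₕ/N, N = 46189.
West: Wₕ = 0.40371084; term = 0.40371084²·(1 − 0.05427146)·217/1012 = 0.033051147.
North: Wₕ = 0.26040832; term = 0.26040832²·(1 − 0.01671101)·206.6/201 = 0.06853701.
South: Wₕ = 0.33588084; term = 0.33588084²·(1 − 0.01501869)·142.8/233 = 0.068103704.
Sum = 0.16969186.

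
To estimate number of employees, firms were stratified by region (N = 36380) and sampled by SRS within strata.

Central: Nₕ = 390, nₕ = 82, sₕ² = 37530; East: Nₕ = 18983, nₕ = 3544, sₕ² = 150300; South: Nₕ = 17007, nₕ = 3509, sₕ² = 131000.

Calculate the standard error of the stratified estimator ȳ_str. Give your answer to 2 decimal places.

3.99

Var(ȳ_str) = Σₕ Wₕ²(1 − fₕ)sₕ²/nₕ with Wₕ = Nₕ/N, N = 36380.
Central: Wₕ = 0.01072018; term = 0.01072018²·(1 − 0.21025641)·37530/82 = 0.041538867.
East: Wₕ = 0.52179769; term = 0.52179769²·(1 − 0.18669336)·150300/3544 = 9.3912606.
South: Wₕ = 0.46748213; term = 0.46748213²·(1 − 0.20632681)·131000/3509 = 6.4752967.
Sum = 15.908096.
SE = √(15.908096) = 3.99.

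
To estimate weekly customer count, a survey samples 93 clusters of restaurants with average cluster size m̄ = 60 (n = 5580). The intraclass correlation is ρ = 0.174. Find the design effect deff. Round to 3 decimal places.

11.266

deff = 1 + (60 − 1)·0.174 = 1 + 10.266 = 11.266.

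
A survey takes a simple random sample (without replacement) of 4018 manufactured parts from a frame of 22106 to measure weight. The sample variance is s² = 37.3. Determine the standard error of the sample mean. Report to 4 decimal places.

Under SRS without replacement, Var(ȳ) = (1 − f)·s²/n with f = n/N = 4018/22106 = 0.18176061.
Var(ȳ) = (1 − 0.18176061)·37.3/4018 = 0.81823939·0.0092832255 = 0.0075959008.
SE(ȳ) = √(0.0075959008) = 0.0872.

0.0872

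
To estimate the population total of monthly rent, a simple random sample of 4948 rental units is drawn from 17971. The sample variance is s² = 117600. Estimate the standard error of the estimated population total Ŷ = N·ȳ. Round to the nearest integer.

74581

Var(Ŷ) = N²·Var(ȳ) = N²·(1 − n/N)·s²/n.
f = 4948/17971 = 0.27533248; Var(ȳ) = 0.72466752·117600/4948 = 17.223302.
Var(Ŷ) = 17971² · 17.223302 = 5.5623832 × 10^9.
SE(Ŷ) = √(5.5623832 × 10^9) = 74581.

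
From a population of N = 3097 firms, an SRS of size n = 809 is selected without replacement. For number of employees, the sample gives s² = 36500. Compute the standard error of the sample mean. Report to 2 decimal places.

Under SRS without replacement, Var(ȳ) = (1 − f)·s²/n with f = n/N = 809/3097 = 0.26122054.
Var(ȳ) = (1 − 0.26122054)·36500/809 = 0.73877946·45.117429 = 33.33183.
SE(ȳ) = √(33.33183) = 5.77.

5.77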